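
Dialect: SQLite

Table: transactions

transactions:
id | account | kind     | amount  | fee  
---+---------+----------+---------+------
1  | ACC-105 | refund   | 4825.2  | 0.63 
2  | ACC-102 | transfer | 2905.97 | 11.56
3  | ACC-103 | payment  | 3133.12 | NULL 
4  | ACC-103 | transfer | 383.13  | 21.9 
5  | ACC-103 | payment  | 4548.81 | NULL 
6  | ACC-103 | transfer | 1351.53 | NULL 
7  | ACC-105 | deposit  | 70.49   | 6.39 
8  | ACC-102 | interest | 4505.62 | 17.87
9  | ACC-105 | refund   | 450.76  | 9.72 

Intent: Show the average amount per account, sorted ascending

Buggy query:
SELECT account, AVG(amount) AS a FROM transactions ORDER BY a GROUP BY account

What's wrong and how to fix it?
Bug: GROUP BY must precede ORDER BY

Fix: Reorder: SELECT … FROM … GROUP BY … ORDER BY …

Corrected query:
SELECT account, AVG(amount) AS a FROM transactions GROUP BY account ORDER BY a

Result:
account | a        
--------+----------
ACC-105 | 1782.15  
ACC-103 | 2354.1475
ACC-102 | 3705.795 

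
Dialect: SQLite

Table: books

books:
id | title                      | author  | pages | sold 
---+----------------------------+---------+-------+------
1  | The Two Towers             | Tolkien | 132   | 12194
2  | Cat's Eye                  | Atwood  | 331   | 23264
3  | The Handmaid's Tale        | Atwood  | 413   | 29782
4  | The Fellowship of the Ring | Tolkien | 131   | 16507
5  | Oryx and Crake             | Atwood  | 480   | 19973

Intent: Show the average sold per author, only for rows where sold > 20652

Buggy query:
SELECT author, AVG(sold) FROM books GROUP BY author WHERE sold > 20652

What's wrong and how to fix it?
Bug: WHERE cannot follow GROUP BY

Fix: Place WHERE between FROM and GROUP BY

Corrected query:
SELECT author, AVG(sold) FROM books WHERE sold > 20652 GROUP BY author

Result:
author | AVG(sold)
-------+----------
Atwood | 26523    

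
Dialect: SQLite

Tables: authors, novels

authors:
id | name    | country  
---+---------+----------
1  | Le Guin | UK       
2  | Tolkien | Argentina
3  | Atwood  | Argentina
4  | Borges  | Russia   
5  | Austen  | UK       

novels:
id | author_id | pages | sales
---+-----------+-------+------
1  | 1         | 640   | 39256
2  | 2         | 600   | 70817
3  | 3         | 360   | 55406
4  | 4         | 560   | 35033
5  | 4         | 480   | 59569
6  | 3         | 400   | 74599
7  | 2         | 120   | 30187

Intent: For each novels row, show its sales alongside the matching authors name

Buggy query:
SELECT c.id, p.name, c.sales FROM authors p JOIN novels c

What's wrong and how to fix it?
Bug: Missing join condition: each novels row is matched to all authors rows instead of just its own

Fix: Add ON c.author_id = p.id to the JOIN

Corrected query:
SELECT c.id, p.name, c.sales FROM authors p JOIN novels c ON c.author_id = p.id

Result:
id | name    | sales
---+---------+------
1  | Le Guin | 39256
2  | Tolkien | 70817
3  | Atwood  | 55406
4  | Borges  | 35033
5  | Borges  | 59569
6  | Atwood  | 74599
7  | Tolkien | 30187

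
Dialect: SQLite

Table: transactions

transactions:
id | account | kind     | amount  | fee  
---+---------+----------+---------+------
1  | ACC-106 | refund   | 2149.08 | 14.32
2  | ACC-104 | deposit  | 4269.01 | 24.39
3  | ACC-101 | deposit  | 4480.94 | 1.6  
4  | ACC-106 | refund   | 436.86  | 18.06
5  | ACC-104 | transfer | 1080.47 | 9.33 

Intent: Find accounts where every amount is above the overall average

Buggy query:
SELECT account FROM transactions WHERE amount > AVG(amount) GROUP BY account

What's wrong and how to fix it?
Bug: WHERE evaluates per row before aggregation, so AVG() is unavailable

Fix: Use a subquery for AVG and a HAVING MIN(...) filter so the condition holds for every row in the group

Corrected query:
SELECT account FROM transactions GROUP BY account HAVING MIN(amount) > (SELECT AVG(amount) FROM transactions)

Result:
account
-------
ACC-101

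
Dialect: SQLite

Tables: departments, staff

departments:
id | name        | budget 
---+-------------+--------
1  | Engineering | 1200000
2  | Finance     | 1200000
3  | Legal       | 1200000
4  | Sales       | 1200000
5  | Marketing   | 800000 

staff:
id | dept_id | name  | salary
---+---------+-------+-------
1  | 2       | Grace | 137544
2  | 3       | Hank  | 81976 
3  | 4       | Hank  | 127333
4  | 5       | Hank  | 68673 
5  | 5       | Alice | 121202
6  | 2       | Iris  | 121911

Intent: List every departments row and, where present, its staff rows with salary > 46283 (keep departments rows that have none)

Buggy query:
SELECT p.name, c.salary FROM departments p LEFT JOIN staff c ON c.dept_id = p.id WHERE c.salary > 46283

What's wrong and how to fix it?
Bug: A WHERE condition on the right-hand table after LEFT JOIN drops unmatched parents

Fix: Put 'c.salary > 46283' in the JOIN's ON clause instead of WHERE

Corrected query:
SELECT p.name, c.salary FROM departments p LEFT JOIN staff c ON c.dept_id = p.id AND c.salary > 46283

Result:
name        | salary
------------+-------
Engineering | NULL  
Finance     | 121911
Finance     | 137544
Legal       | 81976 
Sales       | 127333
Marketing   | 68673 
Marketing   | 121202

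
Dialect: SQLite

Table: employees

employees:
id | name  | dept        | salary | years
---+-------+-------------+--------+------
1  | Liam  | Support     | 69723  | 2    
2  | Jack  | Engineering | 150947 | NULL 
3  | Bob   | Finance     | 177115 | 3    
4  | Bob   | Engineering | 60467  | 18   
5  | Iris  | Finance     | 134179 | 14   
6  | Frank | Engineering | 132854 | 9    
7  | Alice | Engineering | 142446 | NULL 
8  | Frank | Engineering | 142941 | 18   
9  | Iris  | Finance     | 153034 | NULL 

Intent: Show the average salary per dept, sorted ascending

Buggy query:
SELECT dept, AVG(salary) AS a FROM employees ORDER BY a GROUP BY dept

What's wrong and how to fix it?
Bug: ORDER BY appears before GROUP BY; SQL clause order requires GROUP BY first

Fix: Move ORDER BY to the end, after GROUP BY

Corrected query:
SELECT dept, AVG(salary) AS a FROM employees GROUP BY dept ORDER BY a

Result:
dept        | a     
------------+-------
Support     | 69723 
Engineering | 125931
Finance     | 154776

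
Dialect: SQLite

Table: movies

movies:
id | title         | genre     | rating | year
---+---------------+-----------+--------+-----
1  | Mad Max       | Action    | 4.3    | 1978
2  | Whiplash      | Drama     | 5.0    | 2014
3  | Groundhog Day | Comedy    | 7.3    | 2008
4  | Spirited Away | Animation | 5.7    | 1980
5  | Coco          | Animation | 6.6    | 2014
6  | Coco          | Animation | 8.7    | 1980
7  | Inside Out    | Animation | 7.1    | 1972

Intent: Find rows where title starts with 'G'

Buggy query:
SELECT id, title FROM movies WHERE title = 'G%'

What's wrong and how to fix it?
Bug: '=' compares the literal string including the % character; pattern matching needs LIKE

Fix: Use LIKE for wildcard pattern matching

Corrected query:
SELECT id, title FROM movies WHERE title LIKE 'G%'

Result:
id | title        
---+--------------
3  | Groundhog Day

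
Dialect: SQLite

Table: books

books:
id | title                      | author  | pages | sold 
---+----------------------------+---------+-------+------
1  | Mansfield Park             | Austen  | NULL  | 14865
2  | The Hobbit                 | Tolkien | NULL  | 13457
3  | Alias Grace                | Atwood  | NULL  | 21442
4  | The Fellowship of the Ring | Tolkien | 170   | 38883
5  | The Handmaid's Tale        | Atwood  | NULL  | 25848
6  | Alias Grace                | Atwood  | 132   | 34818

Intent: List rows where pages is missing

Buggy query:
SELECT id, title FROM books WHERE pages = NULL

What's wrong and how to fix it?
Bug: '= NULL' is always unknown in SQL three-valued logic, so no rows match

Fix: Replace '= NULL' with 'IS NULL'

Corrected query:
SELECT id, title FROM books WHERE pages IS NULL

Result:
id | title              
---+--------------------
1  | Mansfield Park     
2  | The Hobbit         
3  | Alias Grace        
5  | The Handmaid's Tale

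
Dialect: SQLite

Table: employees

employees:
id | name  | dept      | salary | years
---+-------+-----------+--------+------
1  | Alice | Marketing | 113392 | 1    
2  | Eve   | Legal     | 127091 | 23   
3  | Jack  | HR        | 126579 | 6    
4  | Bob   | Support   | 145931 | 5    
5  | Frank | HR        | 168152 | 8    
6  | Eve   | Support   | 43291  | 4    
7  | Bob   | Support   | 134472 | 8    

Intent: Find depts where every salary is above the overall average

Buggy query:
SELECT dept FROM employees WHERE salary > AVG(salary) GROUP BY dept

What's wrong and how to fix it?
Bug: WHERE evaluates per row before aggregation, so AVG() is unavailable

Fix: Compute the overall average in a scalar subquery and compare each group's MIN against it in HAVING

Corrected query:
SELECT dept FROM employees GROUP BY dept HAVING MIN(salary) > (SELECT AVG(salary) FROM employees)

Result:
dept 
-----
HR   
Legal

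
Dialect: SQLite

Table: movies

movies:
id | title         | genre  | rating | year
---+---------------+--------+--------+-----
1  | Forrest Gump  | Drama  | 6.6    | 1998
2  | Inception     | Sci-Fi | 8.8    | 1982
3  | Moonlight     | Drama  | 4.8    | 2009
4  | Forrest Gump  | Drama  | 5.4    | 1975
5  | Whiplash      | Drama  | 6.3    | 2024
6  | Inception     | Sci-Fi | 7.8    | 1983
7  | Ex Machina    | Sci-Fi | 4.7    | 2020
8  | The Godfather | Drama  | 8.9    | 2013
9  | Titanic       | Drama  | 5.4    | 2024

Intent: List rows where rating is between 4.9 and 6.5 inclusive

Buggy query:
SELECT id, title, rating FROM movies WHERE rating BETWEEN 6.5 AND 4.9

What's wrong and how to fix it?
Bug: The bounds are reversed; BETWEEN a AND b requires a <= b to match anything

Fix: Write BETWEEN 4.9 AND 6.5

Corrected query:
SELECT id, title, rating FROM movies WHERE rating BETWEEN 4.9 AND 6.5

Result:
id | title        | rating
---+--------------+-------
4  | Forrest Gump | 5.4   
5  | Whiplash     | 6.3   
9  | Titanic      | 5.4   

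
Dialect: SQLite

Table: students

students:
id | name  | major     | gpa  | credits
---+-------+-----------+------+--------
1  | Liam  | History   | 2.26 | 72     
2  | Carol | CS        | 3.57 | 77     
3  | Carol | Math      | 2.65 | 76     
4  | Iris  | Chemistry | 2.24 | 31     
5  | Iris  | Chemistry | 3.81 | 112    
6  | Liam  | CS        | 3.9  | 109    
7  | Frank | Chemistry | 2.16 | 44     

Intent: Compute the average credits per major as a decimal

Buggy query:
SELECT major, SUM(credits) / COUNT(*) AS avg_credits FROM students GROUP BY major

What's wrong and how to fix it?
Bug: SUM(credits) and COUNT(*) are both integers; the division truncates the fractional part

Fix: Multiply by 1.0 (or CAST to REAL) to force floating-point division

Corrected query:
SELECT major, SUM(credits) * 1.0 / COUNT(*) AS avg_credits FROM students GROUP BY major

Result:
major     | avg_credits
----------+------------
CS        | 93         
Chemistry | 62.333333  
History   | 72         
Math      | 76         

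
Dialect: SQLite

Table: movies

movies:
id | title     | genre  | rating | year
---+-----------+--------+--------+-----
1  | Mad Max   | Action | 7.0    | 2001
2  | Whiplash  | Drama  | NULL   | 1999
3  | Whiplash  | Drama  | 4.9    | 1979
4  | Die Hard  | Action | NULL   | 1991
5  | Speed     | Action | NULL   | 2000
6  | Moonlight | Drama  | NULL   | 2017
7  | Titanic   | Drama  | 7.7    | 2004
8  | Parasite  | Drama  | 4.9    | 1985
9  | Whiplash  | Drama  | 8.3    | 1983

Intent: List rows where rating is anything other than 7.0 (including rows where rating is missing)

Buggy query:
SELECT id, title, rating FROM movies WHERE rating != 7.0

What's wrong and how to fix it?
Bug: Inequality against NULL is unknown, not true; rows with NULL are dropped

Fix: Add an explicit OR rating IS NULL to include the missing-value rows

Corrected query:
SELECT id, title, rating FROM movies WHERE rating != 7.0 OR rating IS NULL

Result:
id | title     | rating
---+-----------+-------
2  | Whiplash  | NULL  
3  | Whiplash  | 4.9   
4  | Die Hard  | NULL  
5  | Speed     | NULL  
6  | Moonlight | NULL  
7  | Titanic   | 7.7   
8  | Parasite  | 4.9   
9  | Whiplash  | 8.3   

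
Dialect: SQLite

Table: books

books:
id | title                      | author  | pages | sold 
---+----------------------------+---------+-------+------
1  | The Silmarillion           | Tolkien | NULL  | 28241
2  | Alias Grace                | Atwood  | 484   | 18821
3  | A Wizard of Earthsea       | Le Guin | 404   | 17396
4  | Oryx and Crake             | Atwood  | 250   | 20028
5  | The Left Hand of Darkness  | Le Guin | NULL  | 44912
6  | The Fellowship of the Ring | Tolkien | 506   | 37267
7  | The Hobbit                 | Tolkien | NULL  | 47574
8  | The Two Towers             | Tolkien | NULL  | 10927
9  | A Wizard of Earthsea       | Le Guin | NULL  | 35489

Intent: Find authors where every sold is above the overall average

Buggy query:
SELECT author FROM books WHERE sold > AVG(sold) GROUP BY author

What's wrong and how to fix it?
Bug: WHERE evaluates per row before aggregation, so AVG() is unavailable

Fix: Use a subquery for AVG and a HAVING MIN(...) filter so the condition holds for every row in the group

Corrected query:
SELECT author FROM books GROUP BY author HAVING MIN(sold) > (SELECT AVG(sold) FROM books)

Result:
(no rows)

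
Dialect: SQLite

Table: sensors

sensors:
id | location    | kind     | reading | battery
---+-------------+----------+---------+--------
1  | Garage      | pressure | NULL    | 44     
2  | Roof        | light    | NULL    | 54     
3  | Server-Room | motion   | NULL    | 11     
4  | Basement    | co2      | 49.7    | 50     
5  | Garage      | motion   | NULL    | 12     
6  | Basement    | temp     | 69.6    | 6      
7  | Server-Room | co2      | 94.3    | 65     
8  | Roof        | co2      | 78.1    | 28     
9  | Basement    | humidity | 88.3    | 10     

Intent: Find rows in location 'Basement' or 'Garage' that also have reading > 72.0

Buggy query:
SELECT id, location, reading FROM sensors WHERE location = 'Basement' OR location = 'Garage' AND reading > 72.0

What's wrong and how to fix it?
Bug: AND binds tighter than OR, so this parses as location = 'Basement' OR (location = 'Garage' AND reading > 72.0)

Fix: Group the OR with parentheses (or use IN), then AND the threshold

Corrected query:
SELECT id, location, reading FROM sensors WHERE (location = 'Basement' OR location = 'Garage') AND reading > 72.0

Result:
id | location | reading
---+----------+--------
9  | Basement | 88.3   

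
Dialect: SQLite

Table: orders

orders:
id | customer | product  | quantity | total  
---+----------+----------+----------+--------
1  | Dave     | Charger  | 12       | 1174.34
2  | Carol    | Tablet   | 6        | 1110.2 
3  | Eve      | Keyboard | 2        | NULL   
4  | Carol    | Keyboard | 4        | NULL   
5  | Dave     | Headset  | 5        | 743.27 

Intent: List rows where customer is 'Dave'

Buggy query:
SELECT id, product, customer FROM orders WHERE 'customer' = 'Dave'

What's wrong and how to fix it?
Bug: Single quotes denote string literals in SQL; the column name is being compared as a constant string

Fix: Reference the column as customer without single quotes

Corrected query:
SELECT id, product, customer FROM orders WHERE customer = 'Dave'

Result:
id | product | customer
---+---------+---------
1  | Charger | Dave    
5  | Headset | Dave    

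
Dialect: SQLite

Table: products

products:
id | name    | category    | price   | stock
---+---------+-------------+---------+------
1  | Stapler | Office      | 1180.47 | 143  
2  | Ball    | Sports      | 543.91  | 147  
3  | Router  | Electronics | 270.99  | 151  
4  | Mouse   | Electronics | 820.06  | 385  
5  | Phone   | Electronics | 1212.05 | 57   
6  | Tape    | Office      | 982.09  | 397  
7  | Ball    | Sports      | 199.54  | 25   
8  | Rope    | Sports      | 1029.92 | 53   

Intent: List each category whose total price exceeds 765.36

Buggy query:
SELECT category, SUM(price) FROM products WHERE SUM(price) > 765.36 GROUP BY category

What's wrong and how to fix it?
Bug: SUM(price) is an aggregate, but WHERE filters rows before aggregation

Fix: Use HAVING (which filters groups after aggregation) instead of WHERE

Corrected query:
SELECT category, SUM(price) FROM products GROUP BY category HAVING SUM(price) > 765.36

Result:
category    | SUM(price)
------------+-----------
Electronics | 2303.1    
Office      | 2162.56   
Sports      | 1773.37   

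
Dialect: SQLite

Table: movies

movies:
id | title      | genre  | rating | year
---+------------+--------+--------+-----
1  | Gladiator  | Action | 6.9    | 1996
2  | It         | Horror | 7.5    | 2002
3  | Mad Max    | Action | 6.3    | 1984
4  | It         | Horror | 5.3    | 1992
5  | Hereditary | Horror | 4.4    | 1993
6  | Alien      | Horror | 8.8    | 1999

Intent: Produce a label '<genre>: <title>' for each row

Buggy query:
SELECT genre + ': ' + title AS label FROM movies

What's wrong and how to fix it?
Bug: '+' is numeric addition; on text columns SQLite converts them to 0 instead of concatenating

Fix: Use the || operator for string concatenation

Corrected query:
SELECT genre || ': ' || title AS label FROM movies

Result:
label             
------------------
Action: Gladiator 
Horror: It        
Action: Mad Max   
Horror: It        
Horror: Hereditary
Horror: Alien     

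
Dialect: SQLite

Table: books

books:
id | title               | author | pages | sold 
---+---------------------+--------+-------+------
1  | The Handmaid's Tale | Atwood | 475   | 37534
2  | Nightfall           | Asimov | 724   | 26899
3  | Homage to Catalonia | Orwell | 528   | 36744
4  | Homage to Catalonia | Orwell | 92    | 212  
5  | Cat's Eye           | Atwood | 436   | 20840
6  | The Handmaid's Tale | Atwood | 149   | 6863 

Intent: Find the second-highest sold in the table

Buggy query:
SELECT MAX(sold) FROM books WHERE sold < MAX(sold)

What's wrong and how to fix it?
Bug: MAX(sold) on the right of the comparison is an aggregate-in-WHERE error

Fix: Put the inner MAX in a scalar subquery

Corrected query:
SELECT MAX(sold) FROM books WHERE sold < (SELECT MAX(sold) FROM books)

Result:
MAX(sold)
---------
36744    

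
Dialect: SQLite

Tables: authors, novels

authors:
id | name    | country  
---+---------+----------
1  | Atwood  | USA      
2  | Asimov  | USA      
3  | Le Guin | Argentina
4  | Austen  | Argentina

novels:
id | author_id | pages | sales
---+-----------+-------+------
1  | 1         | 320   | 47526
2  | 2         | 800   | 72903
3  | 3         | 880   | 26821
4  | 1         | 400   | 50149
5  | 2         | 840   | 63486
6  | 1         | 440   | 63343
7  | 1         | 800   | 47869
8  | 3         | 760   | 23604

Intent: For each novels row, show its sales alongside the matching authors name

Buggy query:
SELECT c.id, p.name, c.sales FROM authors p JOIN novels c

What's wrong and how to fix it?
Bug: Missing join condition: each novels row is matched to all authors rows instead of just its own

Fix: Specify the join condition linking the foreign key to the parent id

Corrected query:
SELECT c.id, p.name, c.sales FROM authors p JOIN novels c ON c.author_id = p.id

Result:
id | name    | sales
---+---------+------
1  | Atwood  | 47526
2  | Asimov  | 72903
3  | Le Guin | 26821
4  | Atwood  | 50149
5  | Asimov  | 63486
6  | Atwood  | 63343
7  | Atwood  | 47869
8  | Le Guin | 23604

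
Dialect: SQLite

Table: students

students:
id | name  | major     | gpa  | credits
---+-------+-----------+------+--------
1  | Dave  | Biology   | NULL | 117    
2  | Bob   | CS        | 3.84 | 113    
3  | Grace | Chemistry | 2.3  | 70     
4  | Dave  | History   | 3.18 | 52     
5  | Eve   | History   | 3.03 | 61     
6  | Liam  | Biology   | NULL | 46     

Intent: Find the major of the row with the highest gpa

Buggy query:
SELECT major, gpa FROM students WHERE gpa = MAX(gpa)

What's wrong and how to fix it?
Bug: WHERE is evaluated per row; an aggregate over the whole table isn't defined there

Fix: Use a subquery: WHERE gpa = (SELECT MAX(gpa) FROM students)

Corrected query:
SELECT major, gpa FROM students WHERE gpa = (SELECT MAX(gpa) FROM students)

Result:
major | gpa 
------+-----
CS    | 3.84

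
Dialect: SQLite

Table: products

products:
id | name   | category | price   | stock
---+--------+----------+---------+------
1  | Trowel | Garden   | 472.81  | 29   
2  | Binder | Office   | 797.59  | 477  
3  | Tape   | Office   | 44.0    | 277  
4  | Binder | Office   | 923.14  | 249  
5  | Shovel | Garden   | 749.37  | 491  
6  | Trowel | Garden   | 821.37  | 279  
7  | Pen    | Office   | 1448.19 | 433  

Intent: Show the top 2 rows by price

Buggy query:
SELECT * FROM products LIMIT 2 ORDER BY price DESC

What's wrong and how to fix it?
Bug: LIMIT must come after ORDER BY

Fix: Sort with ORDER BY, then apply LIMIT

Corrected query:
SELECT * FROM products ORDER BY price DESC LIMIT 2

Result:
id | name   | category | price   | stock
---+--------+----------+---------+------
7  | Pen    | Office   | 1448.19 | 433  
4  | Binder | Office   | 923.14  | 249  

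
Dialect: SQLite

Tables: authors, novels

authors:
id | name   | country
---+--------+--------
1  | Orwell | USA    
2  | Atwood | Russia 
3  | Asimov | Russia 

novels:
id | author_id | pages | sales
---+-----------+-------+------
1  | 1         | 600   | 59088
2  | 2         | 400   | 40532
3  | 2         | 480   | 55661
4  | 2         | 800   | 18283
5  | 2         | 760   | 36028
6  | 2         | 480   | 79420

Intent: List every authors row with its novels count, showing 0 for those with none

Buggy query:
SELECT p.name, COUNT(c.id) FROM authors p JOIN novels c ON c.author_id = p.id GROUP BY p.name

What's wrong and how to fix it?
Bug: An inner join excludes parents with zero children

Fix: Use LEFT JOIN so parents without children still appear (COUNT(c.id) gives 0)

Corrected query:
SELECT p.name, COUNT(c.id) FROM authors p LEFT JOIN novels c ON c.author_id = p.id GROUP BY p.name

Result:
name   | COUNT(c.id)
-------+------------
Asimov | 0          
Atwood | 5          
Orwell | 1          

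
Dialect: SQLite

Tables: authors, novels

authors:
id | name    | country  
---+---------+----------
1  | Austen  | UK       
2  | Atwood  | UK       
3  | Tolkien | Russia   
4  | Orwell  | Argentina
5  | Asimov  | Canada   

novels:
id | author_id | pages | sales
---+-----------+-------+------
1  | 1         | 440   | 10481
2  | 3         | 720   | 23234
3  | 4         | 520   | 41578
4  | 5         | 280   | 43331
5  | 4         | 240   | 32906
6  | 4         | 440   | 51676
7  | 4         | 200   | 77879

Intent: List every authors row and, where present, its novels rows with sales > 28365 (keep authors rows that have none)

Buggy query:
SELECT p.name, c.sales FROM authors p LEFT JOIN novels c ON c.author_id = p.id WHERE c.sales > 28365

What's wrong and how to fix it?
Bug: Filtering c.sales in WHERE discards the NULL rows produced by LEFT JOIN, turning it into an inner join

Fix: Move the right-table condition into the ON clause so unmatched parents are kept

Corrected query:
SELECT p.name, c.sales FROM authors p LEFT JOIN novels c ON c.author_id = p.id AND c.sales > 28365

Result:
name    | sales
--------+------
Austen  | NULL 
Atwood  | NULL 
Tolkien | NULL 
Orwell  | 32906
Orwell  | 41578
Orwell  | 51676
Orwell  | 77879
Asimov  | 43331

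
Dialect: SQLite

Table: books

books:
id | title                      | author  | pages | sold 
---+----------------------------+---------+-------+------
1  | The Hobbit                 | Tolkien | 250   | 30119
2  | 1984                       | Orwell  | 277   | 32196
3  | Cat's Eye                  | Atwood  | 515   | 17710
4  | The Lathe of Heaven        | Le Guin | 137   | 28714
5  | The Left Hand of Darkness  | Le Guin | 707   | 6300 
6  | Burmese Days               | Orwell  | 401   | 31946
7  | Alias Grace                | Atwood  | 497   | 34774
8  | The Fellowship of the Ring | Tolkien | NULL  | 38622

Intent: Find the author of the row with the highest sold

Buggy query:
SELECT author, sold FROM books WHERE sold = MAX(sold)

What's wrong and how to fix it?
Bug: WHERE is evaluated per row; an aggregate over the whole table isn't defined there

Fix: Use a subquery: WHERE sold = (SELECT MAX(sold) FROM books)

Corrected query:
SELECT author, sold FROM books WHERE sold = (SELECT MAX(sold) FROM books)

Result:
author  | sold 
--------+------
Tolkien | 38622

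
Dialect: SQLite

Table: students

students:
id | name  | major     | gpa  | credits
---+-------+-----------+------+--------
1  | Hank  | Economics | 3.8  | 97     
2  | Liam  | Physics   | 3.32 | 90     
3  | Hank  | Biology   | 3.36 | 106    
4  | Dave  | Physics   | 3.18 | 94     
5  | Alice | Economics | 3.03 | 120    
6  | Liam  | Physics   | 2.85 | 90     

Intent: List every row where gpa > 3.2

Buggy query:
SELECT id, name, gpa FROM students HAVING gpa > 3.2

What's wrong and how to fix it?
Bug: HAVING filters the output of aggregation, but this query has no GROUP BY and no aggregate functions, so SQLite rejects it (HAVING clause on a non-aggregate query); the condition here is per row

Fix: Replace HAVING with WHERE since the condition applies to individual rows

Corrected query:
SELECT id, name, gpa FROM students WHERE gpa > 3.2

Result:
id | name | gpa 
---+------+-----
1  | Hank | 3.8 
2  | Liam | 3.32
3  | Hank | 3.36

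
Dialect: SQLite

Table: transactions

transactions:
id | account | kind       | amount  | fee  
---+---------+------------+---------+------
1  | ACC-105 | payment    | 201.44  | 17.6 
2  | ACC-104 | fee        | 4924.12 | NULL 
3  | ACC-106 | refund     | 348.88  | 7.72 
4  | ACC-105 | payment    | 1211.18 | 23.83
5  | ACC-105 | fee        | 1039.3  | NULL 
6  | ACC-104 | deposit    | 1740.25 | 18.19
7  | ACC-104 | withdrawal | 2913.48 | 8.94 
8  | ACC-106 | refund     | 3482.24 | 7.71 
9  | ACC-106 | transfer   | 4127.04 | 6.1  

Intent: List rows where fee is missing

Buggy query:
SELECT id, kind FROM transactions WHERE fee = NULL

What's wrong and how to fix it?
Bug: Comparing to NULL with '=' never matches; NULL = NULL is unknown, not true

Fix: Use IS NULL to test for NULL

Corrected query:
SELECT id, kind FROM transactions WHERE fee IS NULL

Result:
id | kind
---+-----
2  | fee 
5  | fee 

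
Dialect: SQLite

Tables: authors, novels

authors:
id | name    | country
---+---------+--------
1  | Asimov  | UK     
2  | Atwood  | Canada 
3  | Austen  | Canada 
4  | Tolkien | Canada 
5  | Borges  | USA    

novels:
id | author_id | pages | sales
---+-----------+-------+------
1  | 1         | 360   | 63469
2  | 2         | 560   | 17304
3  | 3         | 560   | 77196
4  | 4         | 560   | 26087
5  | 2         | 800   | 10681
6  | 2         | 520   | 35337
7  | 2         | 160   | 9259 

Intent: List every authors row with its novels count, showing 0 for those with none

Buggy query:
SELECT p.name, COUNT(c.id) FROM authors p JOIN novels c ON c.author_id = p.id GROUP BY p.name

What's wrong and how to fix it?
Bug: An inner join excludes parents with zero children

Fix: Switch to LEFT JOIN to retain unmatched parent rows

Corrected query:
SELECT p.name, COUNT(c.id) FROM authors p LEFT JOIN novels c ON c.author_id = p.id GROUP BY p.name

Result:
name    | COUNT(c.id)
--------+------------
Asimov  | 1          
Atwood  | 4          
Austen  | 1          
Borges  | 0          
Tolkien | 1          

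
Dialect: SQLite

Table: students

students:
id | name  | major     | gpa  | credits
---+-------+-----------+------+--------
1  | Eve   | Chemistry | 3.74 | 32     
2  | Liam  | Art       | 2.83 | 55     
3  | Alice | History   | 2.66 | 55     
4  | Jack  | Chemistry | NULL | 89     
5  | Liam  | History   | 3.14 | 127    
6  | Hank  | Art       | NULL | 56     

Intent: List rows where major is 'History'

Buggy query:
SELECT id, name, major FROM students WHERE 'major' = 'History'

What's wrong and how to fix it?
Bug: 'major' in single quotes is a string literal, not the column; the comparison is literal-vs-literal and never true

Fix: Reference the column as major without single quotes

Corrected query:
SELECT id, name, major FROM students WHERE major = 'History'

Result:
id | name  | major  
---+-------+--------
3  | Alice | History
5  | Liam  | History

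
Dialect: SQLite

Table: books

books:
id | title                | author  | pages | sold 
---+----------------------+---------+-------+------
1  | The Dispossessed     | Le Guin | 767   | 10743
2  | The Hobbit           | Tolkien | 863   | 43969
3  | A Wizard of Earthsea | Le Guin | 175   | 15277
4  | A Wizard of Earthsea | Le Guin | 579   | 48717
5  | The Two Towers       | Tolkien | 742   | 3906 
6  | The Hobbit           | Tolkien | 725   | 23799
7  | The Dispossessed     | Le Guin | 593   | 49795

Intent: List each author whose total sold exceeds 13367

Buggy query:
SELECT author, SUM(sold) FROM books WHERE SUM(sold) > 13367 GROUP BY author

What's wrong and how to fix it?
Bug: WHERE runs before GROUP BY, so aggregates aren't available there

Fix: Move the aggregate condition to a HAVING clause

Corrected query:
SELECT author, SUM(sold) FROM books GROUP BY author HAVING SUM(sold) > 13367

Result:
author  | SUM(sold)
--------+----------
Le Guin | 124532   
Tolkien | 71674    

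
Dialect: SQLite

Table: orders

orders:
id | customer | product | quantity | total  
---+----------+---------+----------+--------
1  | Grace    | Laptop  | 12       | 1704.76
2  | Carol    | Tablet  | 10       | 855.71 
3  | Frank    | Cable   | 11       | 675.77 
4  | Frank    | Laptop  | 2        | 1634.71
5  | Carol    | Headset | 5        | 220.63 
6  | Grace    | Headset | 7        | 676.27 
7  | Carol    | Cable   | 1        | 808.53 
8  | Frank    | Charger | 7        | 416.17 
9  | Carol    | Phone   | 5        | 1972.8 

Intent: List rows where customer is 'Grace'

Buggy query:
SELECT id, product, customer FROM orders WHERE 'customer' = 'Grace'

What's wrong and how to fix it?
Bug: 'customer' in single quotes is a string literal, not the column; the comparison is literal-vs-literal and never true

Fix: Reference the column as customer without single quotes

Corrected query:
SELECT id, product, customer FROM orders WHERE customer = 'Grace'

Result:
id | product | customer
---+---------+---------
1  | Laptop  | Grace   
6  | Headset | Grace   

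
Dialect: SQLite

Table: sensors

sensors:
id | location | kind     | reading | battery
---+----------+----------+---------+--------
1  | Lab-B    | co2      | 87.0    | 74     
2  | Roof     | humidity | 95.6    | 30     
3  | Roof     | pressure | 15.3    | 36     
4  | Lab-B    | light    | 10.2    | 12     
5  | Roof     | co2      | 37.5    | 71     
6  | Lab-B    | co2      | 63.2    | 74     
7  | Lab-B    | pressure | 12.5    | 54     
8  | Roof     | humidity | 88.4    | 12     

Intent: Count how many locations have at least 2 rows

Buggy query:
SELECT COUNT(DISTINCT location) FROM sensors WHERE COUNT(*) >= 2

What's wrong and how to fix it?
Bug: WHERE filters individual rows, not groups, so a group-level COUNT is invalid there

Fix: Use a subquery that GROUPs and filters with HAVING, then count its rows

Corrected query:
SELECT COUNT(*) FROM (SELECT location FROM sensors GROUP BY location HAVING COUNT(*) >= 2)

Result:
COUNT(*)
--------
2       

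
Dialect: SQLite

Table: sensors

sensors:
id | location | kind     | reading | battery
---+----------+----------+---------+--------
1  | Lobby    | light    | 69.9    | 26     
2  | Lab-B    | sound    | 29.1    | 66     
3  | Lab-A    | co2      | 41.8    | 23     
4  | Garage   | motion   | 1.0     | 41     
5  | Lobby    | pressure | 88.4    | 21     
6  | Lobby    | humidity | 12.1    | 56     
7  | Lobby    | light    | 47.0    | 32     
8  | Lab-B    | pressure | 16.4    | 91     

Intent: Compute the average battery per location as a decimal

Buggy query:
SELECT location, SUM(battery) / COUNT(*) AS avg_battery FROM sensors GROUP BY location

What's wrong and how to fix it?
Bug: Both operands are integers, so '/' performs integer division and truncates

Fix: Cast one side to REAL so the division keeps the fractional part

Corrected query:
SELECT location, SUM(battery) * 1.0 / COUNT(*) AS avg_battery FROM sensors GROUP BY location

Result:
location | avg_battery
---------+------------
Garage   | 41         
Lab-A    | 23         
Lab-B    | 78.5       
Lobby    | 33.75      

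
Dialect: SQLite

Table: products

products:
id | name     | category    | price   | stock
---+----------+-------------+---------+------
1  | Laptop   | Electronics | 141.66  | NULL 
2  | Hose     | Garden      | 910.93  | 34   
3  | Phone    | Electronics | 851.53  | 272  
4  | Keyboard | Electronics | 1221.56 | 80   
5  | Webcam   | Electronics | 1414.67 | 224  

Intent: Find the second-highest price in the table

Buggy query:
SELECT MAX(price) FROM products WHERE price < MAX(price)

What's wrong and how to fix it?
Bug: The inner MAX is an aggregate inside WHERE, which is not allowed

Fix: Compute the overall MAX in a subquery, then take MAX of rows below it

Corrected query:
SELECT MAX(price) FROM products WHERE price < (SELECT MAX(price) FROM products)

Result:
MAX(price)
----------
1221.56   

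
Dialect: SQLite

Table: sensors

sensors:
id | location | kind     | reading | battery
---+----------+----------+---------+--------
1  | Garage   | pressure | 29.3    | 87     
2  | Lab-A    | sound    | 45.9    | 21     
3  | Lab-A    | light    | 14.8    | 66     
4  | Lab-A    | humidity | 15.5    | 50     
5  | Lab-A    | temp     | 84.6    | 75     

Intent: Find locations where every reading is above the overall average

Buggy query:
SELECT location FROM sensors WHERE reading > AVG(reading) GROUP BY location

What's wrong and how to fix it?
Bug: WHERE evaluates per row before aggregation, so AVG() is unavailable

Fix: Use a subquery for AVG and a HAVING MIN(...) filter so the condition holds for every row in the group

Corrected query:
SELECT location FROM sensors GROUP BY location HAVING MIN(reading) > (SELECT AVG(reading) FROM sensors)

Result:
(no rows)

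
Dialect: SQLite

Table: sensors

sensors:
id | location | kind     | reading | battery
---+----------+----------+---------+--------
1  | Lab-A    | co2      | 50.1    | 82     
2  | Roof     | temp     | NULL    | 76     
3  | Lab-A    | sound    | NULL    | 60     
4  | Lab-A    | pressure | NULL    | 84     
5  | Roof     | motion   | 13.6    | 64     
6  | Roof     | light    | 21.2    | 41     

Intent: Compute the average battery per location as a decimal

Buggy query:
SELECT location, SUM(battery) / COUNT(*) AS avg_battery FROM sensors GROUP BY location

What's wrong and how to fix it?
Bug: SUM(battery) and COUNT(*) are both integers; the division truncates the fractional part

Fix: Multiply by 1.0 (or CAST to REAL) to force floating-point division

Corrected query:
SELECT location, SUM(battery) * 1.0 / COUNT(*) AS avg_battery FROM sensors GROUP BY location

Result:
location | avg_battery
---------+------------
Lab-A    | 75.333333  
Roof     | 60.333333  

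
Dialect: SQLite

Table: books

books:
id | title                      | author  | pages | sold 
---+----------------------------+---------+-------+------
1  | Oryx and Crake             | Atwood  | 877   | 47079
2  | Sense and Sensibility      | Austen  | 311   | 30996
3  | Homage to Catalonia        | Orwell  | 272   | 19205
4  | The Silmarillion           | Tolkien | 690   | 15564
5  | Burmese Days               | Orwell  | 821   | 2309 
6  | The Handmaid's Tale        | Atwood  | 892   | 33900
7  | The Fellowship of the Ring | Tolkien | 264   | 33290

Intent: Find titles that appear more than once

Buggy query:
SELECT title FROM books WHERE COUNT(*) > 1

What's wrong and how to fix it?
Bug: WHERE can't reference COUNT(*); aggregates are computed after WHERE

Fix: Group first, then use HAVING for the count condition

Corrected query:
SELECT title FROM books GROUP BY title HAVING COUNT(*) > 1

Result:
(no rows)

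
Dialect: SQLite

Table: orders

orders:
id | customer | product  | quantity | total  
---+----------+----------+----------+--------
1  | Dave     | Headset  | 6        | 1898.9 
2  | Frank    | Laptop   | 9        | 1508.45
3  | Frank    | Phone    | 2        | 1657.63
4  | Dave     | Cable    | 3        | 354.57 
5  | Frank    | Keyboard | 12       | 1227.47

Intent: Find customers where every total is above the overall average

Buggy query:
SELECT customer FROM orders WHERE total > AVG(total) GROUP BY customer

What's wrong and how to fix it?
Bug: WHERE evaluates per row before aggregation, so AVG() is unavailable

Fix: Compute the overall average in a scalar subquery and compare each group's MIN against it in HAVING

Corrected query:
SELECT customer FROM orders GROUP BY customer HAVING MIN(total) > (SELECT AVG(total) FROM orders)

Result:
(no rows)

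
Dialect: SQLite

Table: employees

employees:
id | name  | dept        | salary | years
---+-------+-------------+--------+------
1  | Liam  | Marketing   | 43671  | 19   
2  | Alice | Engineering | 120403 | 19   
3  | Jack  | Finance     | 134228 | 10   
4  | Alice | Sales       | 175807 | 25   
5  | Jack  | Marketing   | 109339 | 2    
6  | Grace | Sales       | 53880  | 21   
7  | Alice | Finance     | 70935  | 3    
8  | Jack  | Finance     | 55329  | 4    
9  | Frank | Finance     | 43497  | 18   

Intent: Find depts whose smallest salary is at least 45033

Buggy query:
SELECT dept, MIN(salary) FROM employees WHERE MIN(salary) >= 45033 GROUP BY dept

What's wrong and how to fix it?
Bug: MIN() in WHERE is a misuse of aggregate

Fix: Replace WHERE with HAVING after the GROUP BY

Corrected query:
SELECT dept, MIN(salary) FROM employees GROUP BY dept HAVING MIN(salary) >= 45033

Result:
dept        | MIN(salary)
------------+------------
Engineering | 120403     
Sales       | 53880      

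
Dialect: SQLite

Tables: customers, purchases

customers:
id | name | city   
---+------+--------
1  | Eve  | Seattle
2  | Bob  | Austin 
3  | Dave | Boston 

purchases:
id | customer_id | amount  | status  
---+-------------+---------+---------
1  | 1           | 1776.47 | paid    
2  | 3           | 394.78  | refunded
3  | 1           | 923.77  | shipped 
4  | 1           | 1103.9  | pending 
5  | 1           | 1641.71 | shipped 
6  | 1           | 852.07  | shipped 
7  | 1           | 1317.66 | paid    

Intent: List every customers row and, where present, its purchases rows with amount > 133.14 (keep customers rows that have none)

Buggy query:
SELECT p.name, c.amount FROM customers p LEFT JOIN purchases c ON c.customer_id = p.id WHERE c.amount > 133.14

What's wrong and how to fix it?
Bug: A WHERE condition on the right-hand table after LEFT JOIN drops unmatched parents

Fix: Move the right-table condition into the ON clause so unmatched parents are kept

Corrected query:
SELECT p.name, c.amount FROM customers p LEFT JOIN purchases c ON c.customer_id = p.id AND c.amount > 133.14

Result:
name | amount 
-----+--------
Eve  | 852.07 
Eve  | 923.77 
Eve  | 1103.9 
Eve  | 1317.66
Eve  | 1641.71
Eve  | 1776.47
Bob  | NULL   
Dave | 394.78 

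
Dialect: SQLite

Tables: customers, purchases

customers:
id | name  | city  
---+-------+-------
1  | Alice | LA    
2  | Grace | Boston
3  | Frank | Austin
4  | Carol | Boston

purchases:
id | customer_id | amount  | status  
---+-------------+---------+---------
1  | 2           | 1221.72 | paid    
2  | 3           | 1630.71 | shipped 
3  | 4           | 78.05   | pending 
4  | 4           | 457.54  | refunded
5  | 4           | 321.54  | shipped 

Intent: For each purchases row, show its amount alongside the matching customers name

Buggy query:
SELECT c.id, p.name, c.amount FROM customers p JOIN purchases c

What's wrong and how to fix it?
Bug: Missing join condition: each purchases row is matched to all customers rows instead of just its own

Fix: Specify the join condition linking the foreign key to the parent id

Corrected query:
SELECT c.id, p.name, c.amount FROM customers p JOIN purchases c ON c.customer_id = p.id

Result:
id | name  | amount 
---+-------+--------
1  | Grace | 1221.72
2  | Frank | 1630.71
3  | Carol | 78.05  
4  | Carol | 457.54 
5  | Carol | 321.54 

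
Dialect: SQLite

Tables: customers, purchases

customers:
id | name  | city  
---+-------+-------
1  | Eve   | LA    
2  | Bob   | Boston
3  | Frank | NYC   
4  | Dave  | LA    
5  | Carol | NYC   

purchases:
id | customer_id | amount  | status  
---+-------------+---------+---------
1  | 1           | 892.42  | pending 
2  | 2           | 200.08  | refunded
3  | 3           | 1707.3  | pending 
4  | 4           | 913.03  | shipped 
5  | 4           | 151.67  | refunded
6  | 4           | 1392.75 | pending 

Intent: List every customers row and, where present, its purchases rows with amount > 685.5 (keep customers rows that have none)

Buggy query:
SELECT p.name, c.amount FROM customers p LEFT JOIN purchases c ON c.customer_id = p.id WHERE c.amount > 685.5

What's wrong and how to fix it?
Bug: Filtering c.amount in WHERE discards the NULL rows produced by LEFT JOIN, turning it into an inner join

Fix: Put 'c.amount > 685.5' in the JOIN's ON clause instead of WHERE

Corrected query:
SELECT p.name, c.amount FROM customers p LEFT JOIN purchases c ON c.customer_id = p.id AND c.amount > 685.5

Result:
name  | amount 
------+--------
Eve   | 892.42 
Bob   | NULL   
Frank | 1707.3 
Dave  | 913.03 
Dave  | 1392.75
Carol | NULL   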